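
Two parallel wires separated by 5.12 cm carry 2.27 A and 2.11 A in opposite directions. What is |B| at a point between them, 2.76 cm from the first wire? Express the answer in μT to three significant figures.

Each long wire gives B = μ₀I/(2πd). Distances are d₁ = 0.0276 m and d₂ = 0.0236 m.
B₁ = 1.64×10⁻⁵ T, B₂ = 1.79×10⁻⁵ T.
Between antiparallel currents both contributions point the same way, so they add. B = B₁ + B₂ = 1.64×10⁻⁵ + 1.79×10⁻⁵ = 3.43×10⁻⁵ T.

B ≈ 34.3 μT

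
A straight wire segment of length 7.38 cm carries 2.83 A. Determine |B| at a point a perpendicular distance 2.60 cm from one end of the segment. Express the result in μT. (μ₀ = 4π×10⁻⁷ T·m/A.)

For a finite straight segment, B = (μ₀I/4πd)(sinθ₁ + sinθ₂), where θ₁, θ₂ are the angles from the perpendicular to each end.
The perpendicular foot is at one end, so the two end-offsets along the wire are 0 and L = 0.0738 m.
sinθ₁ = 0/√(0²+0.026²) = 0.0000; sinθ₂ = 0.0738/√(0.0738²+0.026²) = 0.9432.
B = (4π×10⁻⁷ × 2.83) / (4π × 0.026) × (0.0000 + 0.9432) = 1.03×10⁻⁵ T.

B ≈ 10.3 μT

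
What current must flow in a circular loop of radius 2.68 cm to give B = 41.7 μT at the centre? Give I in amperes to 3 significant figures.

I ≈ 1.78 A

At the centre of a circular loop B = μ₀I/(2R), so I = 2RB/μ₀.
With R = 0.0268 m, I = 2 × 0.0268 × 4.17×10⁻⁵ / (4π×10⁻⁷) = 1.78 A.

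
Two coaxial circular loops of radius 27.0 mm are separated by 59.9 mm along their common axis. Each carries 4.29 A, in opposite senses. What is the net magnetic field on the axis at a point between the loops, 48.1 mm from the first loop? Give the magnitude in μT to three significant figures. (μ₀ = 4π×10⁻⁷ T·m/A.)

B ≈ 65.1 μT

Each loop contributes B = μ₀IR²/[2(R²+z²)^(3/2)] on the axis, with z measured from that loop.
Loop 1 (z = 0.0481 m): B₁ = 1.17×10⁻⁵ T. Loop 2 (z = 0.0118 m): B₂ = 7.68×10⁻⁵ T.
The fields oppose: B = |B₁ − B₂| = 6.51×10⁻⁵ T.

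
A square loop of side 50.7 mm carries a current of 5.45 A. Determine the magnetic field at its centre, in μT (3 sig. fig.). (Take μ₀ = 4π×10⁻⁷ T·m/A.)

Each side is a finite straight segment at perpendicular distance d = a/(2 tan(π/4)) = 0.02535 m from the centre, with end-angles ±π/4.
One side contributes B₁ = (μ₀I/4πd)·2 sin(π/4) = 3.04×10⁻⁵ T.
All 4 sides add in the same direction: B = 4 × 3.04×10⁻⁵ = 1.22×10⁻⁴ T.

B ≈ 122 μT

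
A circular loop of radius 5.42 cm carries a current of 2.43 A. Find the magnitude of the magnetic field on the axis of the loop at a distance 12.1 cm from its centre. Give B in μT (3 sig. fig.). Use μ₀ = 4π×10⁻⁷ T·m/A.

B ≈ 1.92 μT

On the axis of a circular loop, B = μ₀IR² / [2(R²+z²)^(3/2)].
R² + z² = (0.0542)² + (0.121)² = 0.01758 m², and (R²+z²)^(3/2) = 2.33×10⁻³ m³.
B = (4π×10⁻⁷ × 2.43 × 0.002938) / (2 × 2.33×10⁻³) = 1.92×10⁻⁶ T.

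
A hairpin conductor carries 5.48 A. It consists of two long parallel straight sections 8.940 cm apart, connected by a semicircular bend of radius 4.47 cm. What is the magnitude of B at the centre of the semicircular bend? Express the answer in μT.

The semicircular arc contributes B_arc = μ₀I·π/(4πR) = μ₀I/(4R) = 3.85×10⁻⁵ T.
Each semi-infinite lead is at perpendicular distance R = 0.0447 m from the centre, with the perpendicular foot at its near end, so it contributes μ₀I/(4πR); both point the same way, together 2.45×10⁻⁵ T.
Arc and leads all point the same direction: B = 3.85×10⁻⁵ + 2.45×10⁻⁵ = 6.30×10⁻⁵ T.

B ≈ 63.0 μT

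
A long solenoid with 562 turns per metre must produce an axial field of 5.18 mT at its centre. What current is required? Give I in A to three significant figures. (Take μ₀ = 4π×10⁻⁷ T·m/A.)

Inside a long solenoid B = μ₀nI with n = 562 m⁻¹, so I = B/(μ₀n).
I = 5.18×10⁻³ / (4π×10⁻⁷ × 562) = 7.33 A.

I ≈ 7.33 A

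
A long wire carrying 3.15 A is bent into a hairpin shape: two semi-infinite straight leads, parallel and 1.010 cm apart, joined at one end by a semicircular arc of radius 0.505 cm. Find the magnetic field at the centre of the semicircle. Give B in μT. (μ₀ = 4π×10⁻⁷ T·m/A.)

The semicircular arc contributes B_arc = μ₀I·π/(4πR) = μ₀I/(4R) = 1.96×10⁻⁴ T.
Each semi-infinite lead is at perpendicular distance R = 0.00505 m from the centre, with the perpendicular foot at its near end, so it contributes μ₀I/(4πR); both point the same way, together 1.25×10⁻⁴ T.
Arc and leads all point the same direction: B = 1.96×10⁻⁴ + 1.25×10⁻⁴ = 3.21×10⁻⁴ T.

B ≈ 321 μT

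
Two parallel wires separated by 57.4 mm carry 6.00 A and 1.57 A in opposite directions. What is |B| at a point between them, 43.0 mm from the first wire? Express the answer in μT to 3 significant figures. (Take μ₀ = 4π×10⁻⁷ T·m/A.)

B ≈ 49.7 μT

Each long wire gives B = μ₀I/(2πd). Distances are d₁ = 0.043 m and d₂ = 0.0144 m.
B₁ = 2.79×10⁻⁵ T, B₂ = 2.18×10⁻⁵ T.
Between antiparallel currents both contributions point the same way, so they add. B = B₁ + B₂ = 2.79×10⁻⁵ + 2.18×10⁻⁵ = 4.97×10⁻⁵ T.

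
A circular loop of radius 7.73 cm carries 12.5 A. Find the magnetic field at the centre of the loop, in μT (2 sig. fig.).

At the centre of a circular loop the Biot–Savart law gives B = μ₀I/(2R).
B = (4π×10⁻⁷ × 12.5) / (2 × 0.0773) = 1.02×10⁻⁴ T.

B ≈ 100 μT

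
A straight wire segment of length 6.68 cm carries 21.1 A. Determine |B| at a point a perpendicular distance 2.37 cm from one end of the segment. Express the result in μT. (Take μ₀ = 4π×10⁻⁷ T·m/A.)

For a finite straight segment, B = (μ₀I/4πd)(sinθ₁ + sinθ₂), where θ₁, θ₂ are the angles from the perpendicular to each end.
The perpendicular foot is at one end, so the two end-offsets along the wire are 0 and L = 0.0668 m.
sinθ₁ = 0/√(0²+0.0237²) = 0.0000; sinθ₂ = 0.0668/√(0.0668²+0.0237²) = 0.9424.
B = (4π×10⁻⁷ × 21.1) / (4π × 0.0237) × (0.0000 + 0.9424) = 8.39×10⁻⁵ T.

B ≈ 83.9 μT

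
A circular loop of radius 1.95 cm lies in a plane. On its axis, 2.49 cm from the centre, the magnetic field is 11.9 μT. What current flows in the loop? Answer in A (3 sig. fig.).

On the axis of a loop, B = μ₀IR²/[2(R²+z²)^(3/2)], so I = 2B(R²+z²)^(3/2)/(μ₀R²).
R² + z² = 0.0003802 + 0.00062 = 0.001 m²; raised to 3/2 gives 3.16×10⁻⁵ m³.
I = 2 × 1.19×10⁻⁵ × 3.16×10⁻⁵ / (1.26×10⁻⁶ × 0.0003802) = 1.58 A.

I ≈ 1.58 A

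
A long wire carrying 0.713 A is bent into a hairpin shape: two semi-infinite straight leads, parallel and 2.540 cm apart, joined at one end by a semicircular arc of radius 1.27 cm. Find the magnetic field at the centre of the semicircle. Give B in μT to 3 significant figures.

B ≈ 28.9 μT

The semicircular arc contributes B_arc = μ₀I·π/(4πR) = μ₀I/(4R) = 1.76×10⁻⁵ T.
Each semi-infinite lead is at perpendicular distance R = 0.0127 m from the centre, with the perpendicular foot at its near end, so it contributes μ₀I/(4πR); both point the same way, together 1.12×10⁻⁵ T.
Arc and leads all point the same direction: B = 1.76×10⁻⁵ + 1.12×10⁻⁵ = 2.89×10⁻⁵ T.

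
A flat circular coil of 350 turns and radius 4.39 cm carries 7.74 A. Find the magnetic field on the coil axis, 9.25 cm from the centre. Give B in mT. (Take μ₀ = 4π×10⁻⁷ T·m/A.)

B ≈ 3.06 mT

For an N-turn flat coil, B = Nμ₀IR²/[2(R²+z²)^(3/2)] with R = 0.0439 m, z = 0.0925 m.
B = 350 × 8.73×10⁻⁶ T = 3.06×10⁻³ T.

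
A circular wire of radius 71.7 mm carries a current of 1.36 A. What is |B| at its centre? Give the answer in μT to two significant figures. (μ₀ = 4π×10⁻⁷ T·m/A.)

B ≈ 12 μT

At the centre of a circular loop the Biot–Savart law gives B = μ₀I/(2R).
B = (4π×10⁻⁷ × 1.36) / (2 × 0.0717) = 1.19×10⁻⁵ T.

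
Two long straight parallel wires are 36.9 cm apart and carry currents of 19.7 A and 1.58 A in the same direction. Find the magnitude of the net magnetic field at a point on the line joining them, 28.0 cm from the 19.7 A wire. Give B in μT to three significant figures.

Each long wire gives B = μ₀I/(2πd). Distances are d₁ = 0.28 m and d₂ = 0.089 m.
B₁ = 1.41×10⁻⁵ T, B₂ = 3.55×10⁻⁶ T.
Between parallel currents the two contributions point in opposite directions, so they subtract. B = |B₁ − B₂| = |1.41×10⁻⁵ − 3.55×10⁻⁶| = 1.05×10⁻⁵ T.

B ≈ 10.5 μT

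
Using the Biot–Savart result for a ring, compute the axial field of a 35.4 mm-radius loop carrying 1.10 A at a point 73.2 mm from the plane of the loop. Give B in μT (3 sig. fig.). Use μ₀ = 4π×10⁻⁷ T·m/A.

B ≈ 1.61 μT

On the axis of a circular loop, B = μ₀IR² / [2(R²+z²)^(3/2)].
R² + z² = (0.0354)² + (0.0732)² = 0.006611 m², and (R²+z²)^(3/2) = 5.38×10⁻⁴ m³.
B = (4π×10⁻⁷ × 1.10 × 0.001253) / (2 × 5.38×10⁻⁴) = 1.61×10⁻⁶ T.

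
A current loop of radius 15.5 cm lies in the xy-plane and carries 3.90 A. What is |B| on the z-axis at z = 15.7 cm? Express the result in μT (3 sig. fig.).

B ≈ 5.48 μT

On the axis of a circular loop, B = μ₀IR² / [2(R²+z²)^(3/2)].
R² + z² = (0.155)² + (0.157)² = 0.04867 m², and (R²+z²)^(3/2) = 1.07×10⁻² m³.
B = (4π×10⁻⁷ × 3.90 × 0.02403) / (2 × 1.07×10⁻²) = 5.48×10⁻⁶ T.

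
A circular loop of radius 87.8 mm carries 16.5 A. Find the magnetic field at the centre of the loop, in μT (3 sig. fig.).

B ≈ 118 μT

At the centre of a circular loop the Biot–Savart law gives B = μ₀I/(2R).
B = (4π×10⁻⁷ × 16.5) / (2 × 0.0878) = 1.18×10⁻⁴ T.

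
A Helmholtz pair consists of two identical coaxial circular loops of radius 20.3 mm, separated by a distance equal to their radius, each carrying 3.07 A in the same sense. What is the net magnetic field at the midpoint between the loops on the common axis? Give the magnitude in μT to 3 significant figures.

B ≈ 136 μT

Each loop contributes B = μ₀IR²/[2(R²+z²)^(3/2)] on the axis, with z measured from that loop.
Loop 1 (z = 0.01015 m): B₁ = 6.80×10⁻⁵ T. Loop 2 (z = 0.01015 m): B₂ = 6.80×10⁻⁵ T.
The fields add: B = B₁ + B₂ = 1.36×10⁻⁴ T.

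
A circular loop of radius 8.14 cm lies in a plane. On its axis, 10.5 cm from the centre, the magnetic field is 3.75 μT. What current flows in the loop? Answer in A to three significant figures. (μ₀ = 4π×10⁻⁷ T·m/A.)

I ≈ 2.11 A

On the axis of a loop, B = μ₀IR²/[2(R²+z²)^(3/2)], so I = 2B(R²+z²)^(3/2)/(μ₀R²).
R² + z² = 0.006626 + 0.01102 = 0.01765 m²; raised to 3/2 gives 2.35×10⁻³ m³.
I = 2 × 3.75×10⁻⁶ × 2.35×10⁻³ / (1.26×10⁻⁶ × 0.006626) = 2.11 A.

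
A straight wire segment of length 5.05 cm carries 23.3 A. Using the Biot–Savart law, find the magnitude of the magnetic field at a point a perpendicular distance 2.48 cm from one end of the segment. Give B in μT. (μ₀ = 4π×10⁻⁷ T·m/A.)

B ≈ 84.3 μT

For a finite straight segment, B = (μ₀I/4πd)(sinθ₁ + sinθ₂), where θ₁, θ₂ are the angles from the perpendicular to each end.
The perpendicular foot is at one end, so the two end-offsets along the wire are 0 and L = 0.0505 m.
sinθ₁ = 0/√(0²+0.0248²) = 0.0000; sinθ₂ = 0.0505/√(0.0505²+0.0248²) = 0.8976.
B = (4π×10⁻⁷ × 23.3) / (4π × 0.0248) × (0.0000 + 0.8976) = 8.43×10⁻⁵ T.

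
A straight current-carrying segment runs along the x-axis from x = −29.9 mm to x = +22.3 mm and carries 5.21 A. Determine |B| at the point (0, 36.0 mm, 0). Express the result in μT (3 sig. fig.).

B ≈ 16.9 μT

For a finite straight segment, B = (μ₀I/4πd)(sinθ₁ + sinθ₂), where θ₁, θ₂ are the angles from the perpendicular to each end.
The perpendicular distance is d = 0.036 m; the end-offsets along the wire are a = 0.0299 m and b = 0.0223 m.
sinθ₁ = 0.0299/√(0.0299²+0.036²) = 0.6389; sinθ₂ = 0.0223/√(0.0223²+0.036²) = 0.5266.
B = (4π×10⁻⁷ × 5.21) / (4π × 0.036) × (0.6389 + 0.5266) = 1.69×10⁻⁵ T.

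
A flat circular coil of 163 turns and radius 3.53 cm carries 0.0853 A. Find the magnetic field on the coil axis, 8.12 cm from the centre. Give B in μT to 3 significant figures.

B ≈ 15.7 μT

For an N-turn flat coil, B = Nμ₀IR²/[2(R²+z²)^(3/2)] with R = 0.0353 m, z = 0.0812 m.
B = 163 × 9.62×10⁻⁸ T = 1.57×10⁻⁵ T.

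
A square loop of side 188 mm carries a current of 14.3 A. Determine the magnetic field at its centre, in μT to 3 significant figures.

Each side is a finite straight segment at perpendicular distance d = a/(2 tan(π/4)) = 0.094 m from the centre, with end-angles ±π/4.
One side contributes B₁ = (μ₀I/4πd)·2 sin(π/4) = 2.15×10⁻⁵ T.
All 4 sides add in the same direction: B = 4 × 2.15×10⁻⁵ = 8.61×10⁻⁵ T.

B ≈ 86.1 μT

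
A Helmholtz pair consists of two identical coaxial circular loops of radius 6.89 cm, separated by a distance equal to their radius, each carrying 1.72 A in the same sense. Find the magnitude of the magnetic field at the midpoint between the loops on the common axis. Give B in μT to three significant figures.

B ≈ 22.4 μT

Each loop contributes B = μ₀IR²/[2(R²+z²)^(3/2)] on the axis, with z measured from that loop.
Loop 1 (z = 0.03445 m): B₁ = 1.12×10⁻⁵ T. Loop 2 (z = 0.03445 m): B₂ = 1.12×10⁻⁵ T.
The fields add: B = B₁ + B₂ = 2.24×10⁻⁵ T.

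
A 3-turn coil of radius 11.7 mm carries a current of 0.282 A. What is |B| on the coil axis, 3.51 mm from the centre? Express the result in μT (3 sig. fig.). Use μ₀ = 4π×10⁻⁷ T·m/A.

B ≈ 39.9 μT

For an N-turn flat coil, B = Nμ₀IR²/[2(R²+z²)^(3/2)] with R = 0.0117 m, z = 0.00351 m.
B = 3 × 1.33×10⁻⁵ T = 3.99×10⁻⁵ T.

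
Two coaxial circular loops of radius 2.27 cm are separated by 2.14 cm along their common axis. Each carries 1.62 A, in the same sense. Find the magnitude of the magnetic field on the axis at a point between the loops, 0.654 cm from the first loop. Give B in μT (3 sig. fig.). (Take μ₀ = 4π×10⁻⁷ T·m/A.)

Each loop contributes B = μ₀IR²/[2(R²+z²)^(3/2)] on the axis, with z measured from that loop.
Loop 1 (z = 0.00654 m): B₁ = 3.98×10⁻⁵ T. Loop 2 (z = 0.01486 m): B₂ = 2.63×10⁻⁵ T.
The fields add: B = B₁ + B₂ = 6.60×10⁻⁵ T.

B ≈ 66.0 μT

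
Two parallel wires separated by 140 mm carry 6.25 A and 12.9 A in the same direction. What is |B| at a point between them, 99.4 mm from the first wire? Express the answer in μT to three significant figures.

B ≈ 51.0 μT

Each long wire gives B = μ₀I/(2πd). Distances are d₁ = 0.0994 m and d₂ = 0.0406 m.
B₁ = 1.26×10⁻⁵ T, B₂ = 6.35×10⁻⁵ T.
Between parallel currents the two contributions point in opposite directions, so they subtract. B = |B₁ − B₂| = |1.26×10⁻⁵ − 6.35×10⁻⁵| = 5.10×10⁻⁵ T.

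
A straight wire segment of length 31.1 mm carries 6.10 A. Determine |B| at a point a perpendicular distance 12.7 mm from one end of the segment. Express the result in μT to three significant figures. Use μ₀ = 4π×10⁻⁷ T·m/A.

B ≈ 44.5 μT

For a finite straight segment, B = (μ₀I/4πd)(sinθ₁ + sinθ₂), where θ₁, θ₂ are the angles from the perpendicular to each end.
The perpendicular foot is at one end, so the two end-offsets along the wire are 0 and L = 0.0311 m.
sinθ₁ = 0/√(0²+0.0127²) = 0.0000; sinθ₂ = 0.0311/√(0.0311²+0.0127²) = 0.9258.
B = (4π×10⁻⁷ × 6.10) / (4π × 0.0127) × (0.0000 + 0.9258) = 4.45×10⁻⁵ T.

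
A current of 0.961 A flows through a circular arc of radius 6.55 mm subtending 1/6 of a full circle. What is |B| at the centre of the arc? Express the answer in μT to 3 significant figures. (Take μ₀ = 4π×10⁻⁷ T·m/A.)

B ≈ 15.4 μT

The Biot–Savart field of a circular arc at its centre is B = μ₀Iφ/(4πR), with φ = 1.047 rad.
B = (4π×10⁻⁷ × 0.961 × 1.047) / (4π × 0.00655) = 1.54×10⁻⁵ T.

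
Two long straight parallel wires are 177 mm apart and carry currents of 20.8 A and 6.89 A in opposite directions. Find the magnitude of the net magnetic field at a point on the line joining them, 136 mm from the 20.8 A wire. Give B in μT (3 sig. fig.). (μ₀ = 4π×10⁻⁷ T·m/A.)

B ≈ 64.2 μT

Each long wire gives B = μ₀I/(2πd). Distances are d₁ = 0.136 m and d₂ = 0.041 m.
B₁ = 3.06×10⁻⁵ T, B₂ = 3.36×10⁻⁵ T.
Between antiparallel currents both contributions point the same way, so they add. B = B₁ + B₂ = 3.06×10⁻⁵ + 3.36×10⁻⁵ = 6.42×10⁻⁵ T.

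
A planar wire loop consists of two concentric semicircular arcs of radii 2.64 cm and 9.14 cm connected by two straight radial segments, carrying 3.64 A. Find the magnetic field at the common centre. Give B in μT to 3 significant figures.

The radial connectors point toward the centre, so dl × r̂ = 0 and they contribute nothing.
Each semicircle gives μ₀I/(4R): inner arc 4.33×10⁻⁵ T, outer arc 1.25×10⁻⁵ T.
The two arcs carry current in opposite angular senses, so their fields oppose: B = |4.33×10⁻⁵ − 1.25×10⁻⁵| = 3.08×10⁻⁵ T.

B ≈ 30.8 μT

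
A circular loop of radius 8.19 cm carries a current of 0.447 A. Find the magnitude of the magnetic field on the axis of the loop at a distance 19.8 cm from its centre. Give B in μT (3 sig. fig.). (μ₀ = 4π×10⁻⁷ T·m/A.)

B ≈ 0.192 μT

On the axis of a circular loop, B = μ₀IR² / [2(R²+z²)^(3/2)].
R² + z² = (0.0819)² + (0.198)² = 0.04591 m², and (R²+z²)^(3/2) = 9.84×10⁻³ m³.
B = (4π×10⁻⁷ × 0.447 × 0.006708) / (2 × 9.84×10⁻³) = 1.92×10⁻⁷ T.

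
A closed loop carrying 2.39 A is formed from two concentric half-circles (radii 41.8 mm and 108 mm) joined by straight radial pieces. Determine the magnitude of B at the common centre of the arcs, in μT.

The radial connectors point toward the centre, so dl × r̂ = 0 and they contribute nothing.
Each semicircle gives μ₀I/(4R): inner arc 1.80×10⁻⁵ T, outer arc 6.95×10⁻⁶ T.
The two arcs carry current in opposite angular senses, so their fields oppose: B = |1.80×10⁻⁵ − 6.95×10⁻⁶| = 1.10×10⁻⁵ T.

B ≈ 11.0 μT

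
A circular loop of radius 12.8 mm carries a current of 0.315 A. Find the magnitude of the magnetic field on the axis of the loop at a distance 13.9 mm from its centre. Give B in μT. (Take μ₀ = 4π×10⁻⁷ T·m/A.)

B ≈ 4.81 μT

On the axis of a circular loop, B = μ₀IR² / [2(R²+z²)^(3/2)].
R² + z² = (0.0128)² + (0.0139)² = 0.0003571 m², and (R²+z²)^(3/2) = 6.75×10⁻⁶ m³.
B = (4π×10⁻⁷ × 0.315 × 0.0001638) / (2 × 6.75×10⁻⁶) = 4.81×10⁻⁶ T.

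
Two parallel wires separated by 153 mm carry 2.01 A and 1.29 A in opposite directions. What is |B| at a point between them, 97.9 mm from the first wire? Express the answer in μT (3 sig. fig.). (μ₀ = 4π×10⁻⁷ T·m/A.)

Each long wire gives B = μ₀I/(2πd). Distances are d₁ = 0.0979 m and d₂ = 0.0551 m.
B₁ = 4.11×10⁻⁶ T, B₂ = 4.68×10⁻⁶ T.
Between antiparallel currents both contributions point the same way, so they add. B = B₁ + B₂ = 4.11×10⁻⁶ + 4.68×10⁻⁶ = 8.79×10⁻⁶ T.

B ≈ 8.79 μT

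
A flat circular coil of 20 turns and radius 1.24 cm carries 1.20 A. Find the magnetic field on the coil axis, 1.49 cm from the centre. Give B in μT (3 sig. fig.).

B ≈ 318 μT

For an N-turn flat coil, B = Nμ₀IR²/[2(R²+z²)^(3/2)] with R = 0.0124 m, z = 0.0149 m.
B = 20 × 1.59×10⁻⁵ T = 3.18×10⁻⁴ T.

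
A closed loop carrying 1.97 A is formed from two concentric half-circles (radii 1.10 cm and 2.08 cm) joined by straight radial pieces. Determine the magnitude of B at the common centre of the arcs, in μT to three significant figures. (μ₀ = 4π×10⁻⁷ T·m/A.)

The radial connectors point toward the centre, so dl × r̂ = 0 and they contribute nothing.
Each semicircle gives μ₀I/(4R): inner arc 5.63×10⁻⁵ T, outer arc 2.98×10⁻⁵ T.
The two arcs carry current in opposite angular senses, so their fields oppose: B = |5.63×10⁻⁵ − 2.98×10⁻⁵| = 2.65×10⁻⁵ T.

B ≈ 26.5 μT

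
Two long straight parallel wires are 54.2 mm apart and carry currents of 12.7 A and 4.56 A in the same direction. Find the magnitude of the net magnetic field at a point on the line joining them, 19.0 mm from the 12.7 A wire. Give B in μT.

B ≈ 108 μT

Each long wire gives B = μ₀I/(2πd). Distances are d₁ = 0.019 m and d₂ = 0.0352 m.
B₁ = 1.34×10⁻⁴ T, B₂ = 2.59×10⁻⁵ T.
Between parallel currents the two contributions point in opposite directions, so they subtract. B = |B₁ − B₂| = |1.34×10⁻⁴ − 2.59×10⁻⁵| = 1.08×10⁻⁴ T.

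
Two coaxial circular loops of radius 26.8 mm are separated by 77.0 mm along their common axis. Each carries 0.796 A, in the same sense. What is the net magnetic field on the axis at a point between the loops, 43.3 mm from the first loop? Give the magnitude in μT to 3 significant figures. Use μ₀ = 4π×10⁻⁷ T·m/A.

B ≈ 7.22 μT

Each loop contributes B = μ₀IR²/[2(R²+z²)^(3/2)] on the axis, with z measured from that loop.
Loop 1 (z = 0.0433 m): B₁ = 2.72×10⁻⁶ T. Loop 2 (z = 0.0337 m): B₂ = 4.50×10⁻⁶ T.
The fields add: B = B₁ + B₂ = 7.22×10⁻⁶ T.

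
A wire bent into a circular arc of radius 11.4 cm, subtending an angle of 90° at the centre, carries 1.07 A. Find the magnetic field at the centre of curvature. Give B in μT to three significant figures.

The Biot–Savart field of a circular arc at its centre is B = μ₀Iφ/(4πR), with φ = 1.571 rad.
B = (4π×10⁻⁷ × 1.07 × 1.571) / (4π × 0.114) = 1.47×10⁻⁶ T.

B ≈ 1.47 μT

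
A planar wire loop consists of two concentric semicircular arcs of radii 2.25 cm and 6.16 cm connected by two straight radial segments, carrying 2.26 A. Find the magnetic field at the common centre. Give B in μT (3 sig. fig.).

B ≈ 20.0 μT

The radial connectors point toward the centre, so dl × r̂ = 0 and they contribute nothing.
Each semicircle gives μ₀I/(4R): inner arc 3.16×10⁻⁵ T, outer arc 1.15×10⁻⁵ T.
The two arcs carry current in opposite angular senses, so their fields oppose: B = |3.16×10⁻⁵ − 1.15×10⁻⁵| = 2.00×10⁻⁵ T.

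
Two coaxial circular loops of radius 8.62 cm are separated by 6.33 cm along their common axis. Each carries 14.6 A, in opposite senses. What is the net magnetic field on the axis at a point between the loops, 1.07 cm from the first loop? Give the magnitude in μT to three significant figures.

Each loop contributes B = μ₀IR²/[2(R²+z²)^(3/2)] on the axis, with z measured from that loop.
Loop 1 (z = 0.0107 m): B₁ = 1.04×10⁻⁴ T. Loop 2 (z = 0.0526 m): B₂ = 6.62×10⁻⁵ T.
The fields oppose: B = |B₁ − B₂| = 3.78×10⁻⁵ T.

B ≈ 37.8 μT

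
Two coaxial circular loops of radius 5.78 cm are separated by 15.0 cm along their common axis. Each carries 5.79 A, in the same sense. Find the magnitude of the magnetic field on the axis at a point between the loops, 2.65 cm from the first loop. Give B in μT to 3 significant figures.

B ≈ 52.1 μT

Each loop contributes B = μ₀IR²/[2(R²+z²)^(3/2)] on the axis, with z measured from that loop.
Loop 1 (z = 0.0265 m): B₁ = 4.73×10⁻⁵ T. Loop 2 (z = 0.1235 m): B₂ = 4.79×10⁻⁶ T.
The fields add: B = B₁ + B₂ = 5.21×10⁻⁵ T.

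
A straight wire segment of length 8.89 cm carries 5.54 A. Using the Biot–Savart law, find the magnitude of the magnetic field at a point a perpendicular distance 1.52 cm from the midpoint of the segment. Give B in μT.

B ≈ 69.0 μT

For a finite straight segment, B = (μ₀I/4πd)(sinθ₁ + sinθ₂), where θ₁, θ₂ are the angles from the perpendicular to each end.
The perpendicular from the point meets the wire at its midpoint, so each end is L/2 = 0.04445 m away along the wire.
sinθ₁ = 0.04445/√(0.04445²+0.0152²) = 0.9462; sinθ₂ = 0.04445/√(0.04445²+0.0152²) = 0.9462.
B = (4π×10⁻⁷ × 5.54) / (4π × 0.0152) × (0.9462 + 0.9462) = 6.90×10⁻⁵ T.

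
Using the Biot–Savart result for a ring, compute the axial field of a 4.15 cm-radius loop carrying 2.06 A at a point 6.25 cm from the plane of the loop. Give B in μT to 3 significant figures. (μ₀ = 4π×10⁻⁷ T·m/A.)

On the axis of a circular loop, B = μ₀IR² / [2(R²+z²)^(3/2)].
R² + z² = (0.0415)² + (0.0625)² = 0.005628 m², and (R²+z²)^(3/2) = 4.22×10⁻⁴ m³.
B = (4π×10⁻⁷ × 2.06 × 0.001722) / (2 × 4.22×10⁻⁴) = 5.28×10⁻⁶ T.

B ≈ 5.28 μT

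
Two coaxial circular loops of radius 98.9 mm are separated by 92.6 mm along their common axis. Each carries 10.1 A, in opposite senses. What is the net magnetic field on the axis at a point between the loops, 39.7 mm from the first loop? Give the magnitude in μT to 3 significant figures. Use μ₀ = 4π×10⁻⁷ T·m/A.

B ≈ 7.29 μT

Each loop contributes B = μ₀IR²/[2(R²+z²)^(3/2)] on the axis, with z measured from that loop.
Loop 1 (z = 0.0397 m): B₁ = 5.13×10⁻⁵ T. Loop 2 (z = 0.0529 m): B₂ = 4.40×10⁻⁵ T.
The fields oppose: B = |B₁ − B₂| = 7.29×10⁻⁶ T.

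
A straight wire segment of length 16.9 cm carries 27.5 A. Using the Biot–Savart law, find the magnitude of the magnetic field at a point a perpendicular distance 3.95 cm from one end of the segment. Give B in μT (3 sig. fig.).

B ≈ 67.8 μT

For a finite straight segment, B = (μ₀I/4πd)(sinθ₁ + sinθ₂), where θ₁, θ₂ are the angles from the perpendicular to each end.
The perpendicular foot is at one end, so the two end-offsets along the wire are 0 and L = 0.169 m.
sinθ₁ = 0/√(0²+0.0395²) = 0.0000; sinθ₂ = 0.169/√(0.169²+0.0395²) = 0.9738.
B = (4π×10⁻⁷ × 27.5) / (4π × 0.0395) × (0.0000 + 0.9738) = 6.78×10⁻⁵ T.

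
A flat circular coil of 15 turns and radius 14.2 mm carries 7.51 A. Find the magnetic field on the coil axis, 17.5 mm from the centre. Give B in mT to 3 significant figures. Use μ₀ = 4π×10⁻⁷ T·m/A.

For an N-turn flat coil, B = Nμ₀IR²/[2(R²+z²)^(3/2)] with R = 0.0142 m, z = 0.0175 m.
B = 15 × 8.31×10⁻⁵ T = 1.25×10⁻³ T.

B ≈ 1.25 mT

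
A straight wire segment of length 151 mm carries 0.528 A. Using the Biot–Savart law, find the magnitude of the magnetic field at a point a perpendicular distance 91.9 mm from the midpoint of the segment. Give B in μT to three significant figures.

For a finite straight segment, B = (μ₀I/4πd)(sinθ₁ + sinθ₂), where θ₁, θ₂ are the angles from the perpendicular to each end.
The perpendicular from the point meets the wire at its midpoint, so each end is L/2 = 0.0755 m away along the wire.
sinθ₁ = 0.0755/√(0.0755²+0.0919²) = 0.6348; sinθ₂ = 0.0755/√(0.0755²+0.0919²) = 0.6348.
B = (4π×10⁻⁷ × 0.528) / (4π × 0.0919) × (0.6348 + 0.6348) = 7.29×10⁻⁷ T.

B ≈ 0.729 μT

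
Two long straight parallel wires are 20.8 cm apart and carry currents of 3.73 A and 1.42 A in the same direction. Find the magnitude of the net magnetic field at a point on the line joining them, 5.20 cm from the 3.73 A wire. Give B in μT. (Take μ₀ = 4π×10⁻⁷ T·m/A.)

Each long wire gives B = μ₀I/(2πd). Distances are d₁ = 0.052 m and d₂ = 0.156 m.
B₁ = 1.43×10⁻⁵ T, B₂ = 1.82×10⁻⁶ T.
Between parallel currents the two contributions point in opposite directions, so they subtract. B = |B₁ − B₂| = |1.43×10⁻⁵ − 1.82×10⁻⁶| = 1.25×10⁻⁵ T.

B ≈ 12.5 μT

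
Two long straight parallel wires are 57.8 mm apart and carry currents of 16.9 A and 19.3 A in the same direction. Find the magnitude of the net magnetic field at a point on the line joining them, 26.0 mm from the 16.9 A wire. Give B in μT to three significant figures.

B ≈ 8.62 μT

Each long wire gives B = μ₀I/(2πd). Distances are d₁ = 0.026 m and d₂ = 0.0318 m.
B₁ = 1.30×10⁻⁴ T, B₂ = 1.21×10⁻⁴ T.
Between parallel currents the two contributions point in opposite directions, so they subtract. B = |B₁ − B₂| = |1.30×10⁻⁴ − 1.21×10⁻⁴| = 8.62×10⁻⁶ T.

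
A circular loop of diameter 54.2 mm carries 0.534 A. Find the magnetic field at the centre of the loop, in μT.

B ≈ 12.4 μT

At the centre of a circular loop the Biot–Savart law gives B = μ₀I/(2R) (so R = 0.0271 m).
B = (4π×10⁻⁷ × 0.534) / (2 × 0.0271) = 1.24×10⁻⁵ T.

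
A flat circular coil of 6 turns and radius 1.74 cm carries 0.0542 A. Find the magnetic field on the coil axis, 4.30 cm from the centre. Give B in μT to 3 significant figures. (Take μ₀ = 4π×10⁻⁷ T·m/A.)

B ≈ 0.620 μT

For an N-turn flat coil, B = Nμ₀IR²/[2(R²+z²)^(3/2)] with R = 0.0174 m, z = 0.043 m.
B = 6 × 1.03×10⁻⁷ T = 6.20×10⁻⁷ T.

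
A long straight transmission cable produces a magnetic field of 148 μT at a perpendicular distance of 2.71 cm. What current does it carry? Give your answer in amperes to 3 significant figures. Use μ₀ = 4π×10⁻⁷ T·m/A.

For a long straight wire B = μ₀I/(2πd), so I = 2πdB/μ₀.
I = 2π × 0.0271 × 1.48×10⁻⁴ / (4π×10⁻⁷) = 20.1 A.

I ≈ 20.1 A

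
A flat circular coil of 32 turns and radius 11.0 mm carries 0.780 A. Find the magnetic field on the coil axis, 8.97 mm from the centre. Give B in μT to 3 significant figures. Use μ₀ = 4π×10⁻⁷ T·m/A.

For an N-turn flat coil, B = Nμ₀IR²/[2(R²+z²)^(3/2)] with R = 0.011 m, z = 0.00897 m.
B = 32 × 2.07×10⁻⁵ T = 6.64×10⁻⁴ T.

B ≈ 664 μT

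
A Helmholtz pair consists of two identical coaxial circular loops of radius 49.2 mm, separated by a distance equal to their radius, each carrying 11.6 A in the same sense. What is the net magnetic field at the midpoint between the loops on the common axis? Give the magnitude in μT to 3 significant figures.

Each loop contributes B = μ₀IR²/[2(R²+z²)^(3/2)] on the axis, with z measured from that loop.
Loop 1 (z = 0.0246 m): B₁ = 1.06×10⁻⁴ T. Loop 2 (z = 0.0246 m): B₂ = 1.06×10⁻⁴ T.
The fields add: B = B₁ + B₂ = 2.12×10⁻⁴ T.

B ≈ 212 μT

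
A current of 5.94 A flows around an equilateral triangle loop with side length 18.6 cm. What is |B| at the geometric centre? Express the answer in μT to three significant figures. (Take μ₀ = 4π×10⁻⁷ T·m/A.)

Each side is a finite straight segment at perpendicular distance d = a/(2 tan(π/3)) = 0.05369 m from the centre, with end-angles ±π/3.
One side contributes B₁ = (μ₀I/4πd)·2 sin(π/3) = 1.92×10⁻⁵ T.
All 3 sides add in the same direction: B = 3 × 1.92×10⁻⁵ = 5.75×10⁻⁵ T.

B ≈ 57.5 μT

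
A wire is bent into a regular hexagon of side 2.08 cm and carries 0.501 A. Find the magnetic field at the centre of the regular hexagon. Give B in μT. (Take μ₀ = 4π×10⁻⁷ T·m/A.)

Each side is a finite straight segment at perpendicular distance d = a/(2 tan(π/6)) = 0.01801 m from the centre, with end-angles ±π/6.
One side contributes B₁ = (μ₀I/4πd)·2 sin(π/6) = 2.78×10⁻⁶ T.
All 6 sides add in the same direction: B = 6 × 2.78×10⁻⁶ = 1.67×10⁻⁵ T.

B ≈ 16.7 μT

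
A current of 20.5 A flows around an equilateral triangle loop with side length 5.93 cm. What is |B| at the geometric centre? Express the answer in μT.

Each side is a finite straight segment at perpendicular distance d = a/(2 tan(π/3)) = 0.01712 m from the centre, with end-angles ±π/3.
One side contributes B₁ = (μ₀I/4πd)·2 sin(π/3) = 2.07×10⁻⁴ T.
All 3 sides add in the same direction: B = 3 × 2.07×10⁻⁴ = 6.22×10⁻⁴ T.

B ≈ 622 μT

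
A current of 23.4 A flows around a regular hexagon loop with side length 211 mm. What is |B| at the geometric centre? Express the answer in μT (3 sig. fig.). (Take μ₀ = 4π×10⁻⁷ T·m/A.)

Each side is a finite straight segment at perpendicular distance d = a/(2 tan(π/6)) = 0.1827 m from the centre, with end-angles ±π/6.
One side contributes B₁ = (μ₀I/4πd)·2 sin(π/6) = 1.28×10⁻⁵ T.
All 6 sides add in the same direction: B = 6 × 1.28×10⁻⁵ = 7.68×10⁻⁵ T.

B ≈ 76.8 μT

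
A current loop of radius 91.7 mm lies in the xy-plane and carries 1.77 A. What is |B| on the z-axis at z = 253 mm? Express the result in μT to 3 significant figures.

On the axis of a circular loop, B = μ₀IR² / [2(R²+z²)^(3/2)].
R² + z² = (0.0917)² + (0.253)² = 0.07242 m², and (R²+z²)^(3/2) = 1.95×10⁻² m³.
B = (4π×10⁻⁷ × 1.77 × 0.008409) / (2 × 1.95×10⁻²) = 4.80×10⁻⁷ T.

B ≈ 0.480 μT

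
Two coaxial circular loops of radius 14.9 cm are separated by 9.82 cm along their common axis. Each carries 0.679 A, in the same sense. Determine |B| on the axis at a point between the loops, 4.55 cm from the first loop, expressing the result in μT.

Each loop contributes B = μ₀IR²/[2(R²+z²)^(3/2)] on the axis, with z measured from that loop.
Loop 1 (z = 0.0455 m): B₁ = 2.50×10⁻⁶ T. Loop 2 (z = 0.0527 m): B₂ = 2.40×10⁻⁶ T.
The fields add: B = B₁ + B₂ = 4.90×10⁻⁶ T.

B ≈ 4.90 μT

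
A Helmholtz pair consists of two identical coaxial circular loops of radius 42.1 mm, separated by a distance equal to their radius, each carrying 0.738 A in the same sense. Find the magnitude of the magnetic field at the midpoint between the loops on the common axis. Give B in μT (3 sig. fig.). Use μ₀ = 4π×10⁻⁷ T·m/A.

Each loop contributes B = μ₀IR²/[2(R²+z²)^(3/2)] on the axis, with z measured from that loop.
Loop 1 (z = 0.02105 m): B₁ = 7.88×10⁻⁶ T. Loop 2 (z = 0.02105 m): B₂ = 7.88×10⁻⁶ T.
The fields add: B = B₁ + B₂ = 1.58×10⁻⁵ T.

B ≈ 15.8 μT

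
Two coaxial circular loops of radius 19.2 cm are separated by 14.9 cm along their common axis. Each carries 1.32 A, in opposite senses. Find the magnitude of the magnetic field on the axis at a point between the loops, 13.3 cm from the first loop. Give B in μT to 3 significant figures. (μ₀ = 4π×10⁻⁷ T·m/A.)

B ≈ 1.88 μT

Each loop contributes B = μ₀IR²/[2(R²+z²)^(3/2)] on the axis, with z measured from that loop.
Loop 1 (z = 0.133 m): B₁ = 2.40×10⁻⁶ T. Loop 2 (z = 0.016 m): B₂ = 4.28×10⁻⁶ T.
The fields oppose: B = |B₁ − B₂| = 1.88×10⁻⁶ T.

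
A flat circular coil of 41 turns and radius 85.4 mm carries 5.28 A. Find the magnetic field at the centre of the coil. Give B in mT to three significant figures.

B ≈ 1.59 mT

For an N-turn flat coil, B = Nμ₀I/(2R) with R = 0.0854 m.
B = 41 × 3.88×10⁻⁵ T = 1.59×10⁻³ T.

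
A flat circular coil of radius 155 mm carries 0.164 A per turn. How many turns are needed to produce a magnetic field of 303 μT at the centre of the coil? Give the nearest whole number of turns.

N = 456

For an N-turn coil, B = Nμ₀I/(2R). A single turn gives B₁ = 6.65×10⁻⁷ T with R = 0.155 m.
N = B/B₁ = 3.03×10⁻⁴ / 6.65×10⁻⁷ = 455.78.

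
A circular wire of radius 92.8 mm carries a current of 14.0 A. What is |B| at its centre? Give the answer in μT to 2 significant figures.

B ≈ 95 μT

At the centre of a circular loop the Biot–Savart law gives B = μ₀I/(2R).
B = (4π×10⁻⁷ × 14.0) / (2 × 0.0928) = 9.48×10⁻⁵ T.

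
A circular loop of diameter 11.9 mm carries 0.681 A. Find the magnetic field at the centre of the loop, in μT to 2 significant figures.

At the centre of a circular loop the Biot–Savart law gives B = μ₀I/(2R) (so R = 0.00595 m).
B = (4π×10⁻⁷ × 0.681) / (2 × 0.00595) = 7.19×10⁻⁵ T.

B ≈ 72 μT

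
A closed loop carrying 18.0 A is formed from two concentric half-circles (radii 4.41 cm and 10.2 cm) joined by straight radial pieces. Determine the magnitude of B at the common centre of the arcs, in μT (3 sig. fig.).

The radial connectors point toward the centre, so dl × r̂ = 0 and they contribute nothing.
Each semicircle gives μ₀I/(4R): inner arc 1.28×10⁻⁴ T, outer arc 5.54×10⁻⁵ T.
The two arcs carry current in opposite angular senses, so their fields oppose: B = |1.28×10⁻⁴ − 5.54×10⁻⁵| = 7.28×10⁻⁵ T.

B ≈ 72.8 μT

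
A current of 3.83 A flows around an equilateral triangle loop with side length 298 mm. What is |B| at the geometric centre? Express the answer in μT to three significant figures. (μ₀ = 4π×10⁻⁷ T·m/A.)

B ≈ 23.1 μT

Each side is a finite straight segment at perpendicular distance d = a/(2 tan(π/3)) = 0.08603 m from the centre, with end-angles ±π/3.
One side contributes B₁ = (μ₀I/4πd)·2 sin(π/3) = 7.71×10⁻⁶ T.
All 3 sides add in the same direction: B = 3 × 7.71×10⁻⁶ = 2.31×10⁻⁵ T.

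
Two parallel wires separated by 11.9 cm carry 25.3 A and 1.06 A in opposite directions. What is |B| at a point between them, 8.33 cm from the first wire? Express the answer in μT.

Each long wire gives B = μ₀I/(2πd). Distances are d₁ = 0.0833 m and d₂ = 0.0357 m.
B₁ = 6.07×10⁻⁵ T, B₂ = 5.94×10⁻⁶ T.
Between antiparallel currents both contributions point the same way, so they add. B = B₁ + B₂ = 6.07×10⁻⁵ + 5.94×10⁻⁶ = 6.67×10⁻⁵ T.

B ≈ 66.7 μT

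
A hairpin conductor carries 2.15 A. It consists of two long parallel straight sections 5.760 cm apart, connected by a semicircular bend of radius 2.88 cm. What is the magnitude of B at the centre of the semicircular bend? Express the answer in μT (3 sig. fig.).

B ≈ 38.4 μT

The semicircular arc contributes B_arc = μ₀I·π/(4πR) = μ₀I/(4R) = 2.35×10⁻⁵ T.
Each semi-infinite lead is at perpendicular distance R = 0.0288 m from the centre, with the perpendicular foot at its near end, so it contributes μ₀I/(4πR); both point the same way, together 1.49×10⁻⁵ T.
Arc and leads all point the same direction: B = 2.35×10⁻⁵ + 1.49×10⁻⁵ = 3.84×10⁻⁵ T.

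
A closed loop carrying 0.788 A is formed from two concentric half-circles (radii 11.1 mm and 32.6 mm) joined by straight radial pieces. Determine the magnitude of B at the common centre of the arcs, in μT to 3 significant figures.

The radial connectors point toward the centre, so dl × r̂ = 0 and they contribute nothing.
Each semicircle gives μ₀I/(4R): inner arc 2.23×10⁻⁵ T, outer arc 7.59×10⁻⁶ T.
The two arcs carry current in opposite angular senses, so their fields oppose: B = |2.23×10⁻⁵ − 7.59×10⁻⁶| = 1.47×10⁻⁵ T.

B ≈ 14.7 μT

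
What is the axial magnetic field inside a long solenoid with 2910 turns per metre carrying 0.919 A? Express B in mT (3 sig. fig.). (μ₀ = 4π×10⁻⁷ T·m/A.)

Inside a long solenoid, B = μ₀nI with n = 2910 turns/m.
B = 4π×10⁻⁷ × 2910 × 0.919 = 3.36×10⁻³ T.

B ≈ 3.36 mT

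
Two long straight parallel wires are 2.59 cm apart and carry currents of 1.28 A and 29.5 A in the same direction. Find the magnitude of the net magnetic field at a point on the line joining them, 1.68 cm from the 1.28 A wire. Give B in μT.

B ≈ 633 μT

Each long wire gives B = μ₀I/(2πd). Distances are d₁ = 0.0168 m and d₂ = 0.0091 m.
B₁ = 1.52×10⁻⁵ T, B₂ = 6.48×10⁻⁴ T.
Between parallel currents the two contributions point in opposite directions, so they subtract. B = |B₁ − B₂| = |1.52×10⁻⁵ − 6.48×10⁻⁴| = 6.33×10⁻⁴ T.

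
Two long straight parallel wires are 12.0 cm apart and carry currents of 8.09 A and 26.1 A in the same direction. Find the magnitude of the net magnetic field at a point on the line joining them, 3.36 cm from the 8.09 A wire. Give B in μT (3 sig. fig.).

B ≈ 12.3 μT

Each long wire gives B = μ₀I/(2πd). Distances are d₁ = 0.0336 m and d₂ = 0.0864 m.
B₁ = 4.82×10⁻⁵ T, B₂ = 6.04×10⁻⁵ T.
Between parallel currents the two contributions point in opposite directions, so they subtract. B = |B₁ − B₂| = |4.82×10⁻⁵ − 6.04×10⁻⁵| = 1.23×10⁻⁵ T.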